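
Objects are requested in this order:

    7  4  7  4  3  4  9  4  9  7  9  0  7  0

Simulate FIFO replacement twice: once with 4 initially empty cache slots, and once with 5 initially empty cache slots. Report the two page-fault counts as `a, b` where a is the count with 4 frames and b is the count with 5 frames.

6, 5

4 frames: F F . . F . F . . . . F F . → 6 faults.
5 frames: F F . . F . F . . . . F . . → 5 faults.
5 < 6: adding a frame reduced faults, as is typical.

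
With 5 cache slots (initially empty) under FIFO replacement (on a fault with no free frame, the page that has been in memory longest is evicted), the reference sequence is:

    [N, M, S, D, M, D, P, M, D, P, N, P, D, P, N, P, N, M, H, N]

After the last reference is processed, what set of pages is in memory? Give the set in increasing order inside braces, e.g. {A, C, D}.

N -> fault, frames [N]
M -> fault, frames [N, M]
S -> fault, frames [N, M, S]
D -> fault, frames [N, M, S, D]
M -> hit
D -> hit
P -> fault, frames [N, M, S, D, P]
M -> hit
D -> hit
P -> hit
N -> hit
P -> hit
D -> hit
P -> hit
N -> hit
P -> hit
N -> hit
M -> hit
H -> fault, evict N, frames [M, S, D, P, H]
N -> fault, evict M, frames [S, D, P, H, N]

{D, H, N, P, S}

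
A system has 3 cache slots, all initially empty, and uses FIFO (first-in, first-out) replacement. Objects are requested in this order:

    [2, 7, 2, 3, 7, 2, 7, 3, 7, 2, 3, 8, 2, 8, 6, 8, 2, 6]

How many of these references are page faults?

6

2: miss, frames [2]
7: miss, frames [2, 7]
2: hit
3: miss, frames [2, 7, 3]
7: hit
2: hit
7: hit
3: hit
7: hit
2: hit
3: hit
8: miss, evict 2, frames [7, 3, 8]
2: miss, evict 7, frames [3, 8, 2]
8: hit
6: miss, evict 3, frames [8, 2, 6]
8: hit
2: hit
6: hit
Page faults: 6.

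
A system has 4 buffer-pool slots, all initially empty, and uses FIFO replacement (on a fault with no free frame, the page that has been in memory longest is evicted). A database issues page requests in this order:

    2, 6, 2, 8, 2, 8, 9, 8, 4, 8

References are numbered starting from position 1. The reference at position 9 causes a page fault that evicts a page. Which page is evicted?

pos 1: 2 -> fault, frames (2)
pos 2: 6 -> fault, frames (2 6)
pos 3: 2 -> hit
pos 4: 8 -> fault, frames (2 6 8)
pos 5: 2 -> hit
pos 6: 8 -> hit
pos 7: 9 -> fault, frames (2 6 8 9)
pos 8: 8 -> hit
pos 9: 4 -> fault, evict 2, frames (6 8 9 4)
At position 9, page 2 is evicted.

2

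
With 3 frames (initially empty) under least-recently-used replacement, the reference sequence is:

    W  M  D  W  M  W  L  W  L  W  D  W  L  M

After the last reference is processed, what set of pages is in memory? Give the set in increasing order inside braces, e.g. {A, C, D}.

W: fault, frames {W}
M: fault, frames {W,M}
D: fault, frames {W,M,D}
W: hit
M: hit
W: hit
L: fault, evict D, frames {M,W,L}
W: hit
L: hit
W: hit
D: fault, evict M, frames {L,W,D}
W: hit
L: hit
M: fault, evict D, frames {W,L,M}

{L, M, W}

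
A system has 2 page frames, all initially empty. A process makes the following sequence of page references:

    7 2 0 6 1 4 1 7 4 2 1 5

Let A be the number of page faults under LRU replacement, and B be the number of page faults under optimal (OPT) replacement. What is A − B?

1

Under LRU: F F F F F F . F F F F F → 11 faults.
Under OPT: F F F F F F . F . F F F → 10 faults.
A − B = 11 − 10 = 1.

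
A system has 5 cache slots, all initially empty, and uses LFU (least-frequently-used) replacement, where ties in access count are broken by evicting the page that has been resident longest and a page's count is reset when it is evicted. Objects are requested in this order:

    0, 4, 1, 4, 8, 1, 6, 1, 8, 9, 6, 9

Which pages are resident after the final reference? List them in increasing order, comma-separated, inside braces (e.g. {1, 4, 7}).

{1, 4, 6, 8, 9}

0: fault, frames (0)
4: fault, frames (0 4)
1: fault, frames (0 4 1)
4: hit
8: fault, frames (0 4 1 8)
1: hit
6: fault, frames (0 4 1 8 6)
1: hit
8: hit
9: fault, evict 0, frames (4 1 8 6 9)
6: hit
9: hit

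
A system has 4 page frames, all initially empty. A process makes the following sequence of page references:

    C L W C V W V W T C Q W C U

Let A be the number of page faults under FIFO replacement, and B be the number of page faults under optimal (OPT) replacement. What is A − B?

Under FIFO: F F F . F . . . F F F F . F → 9 faults.
Under OPT: F F F . F . . . F . F . . F → 7 faults.
A − B = 9 − 7 = 2.

2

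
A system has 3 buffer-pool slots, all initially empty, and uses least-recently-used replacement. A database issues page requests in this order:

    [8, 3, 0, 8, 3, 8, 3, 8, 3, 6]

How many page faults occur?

4

8: miss, frames (8)
3: miss, frames (8 3)
0: miss, frames (8 3 0)
8: hit
3: hit
8: hit
3: hit
8: hit
3: hit
6: miss, evict 0, frames (8 3 6)
Page faults: 4.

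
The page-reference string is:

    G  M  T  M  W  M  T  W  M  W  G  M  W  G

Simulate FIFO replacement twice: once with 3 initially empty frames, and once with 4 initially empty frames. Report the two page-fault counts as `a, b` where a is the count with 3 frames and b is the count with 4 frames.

6, 4

3 frames: F F F . F . . . . . F F . . → 6 faults.
4 frames: F F F . F . . . . . . . . . → 4 faults.
4 < 6: adding a frame reduced faults, as is typical.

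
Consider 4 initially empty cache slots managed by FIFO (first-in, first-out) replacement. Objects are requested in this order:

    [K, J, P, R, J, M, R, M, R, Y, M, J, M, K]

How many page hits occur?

K: miss, frames [K]
J: miss, frames [K, J]
P: miss, frames [K, J, P]
R: miss, frames [K, J, P, R]
J: hit
M: miss, evict K, frames [J, P, R, M]
R: hit
M: hit
R: hit
Y: miss, evict J, frames [P, R, M, Y]
M: hit
J: miss, evict P, frames [R, M, Y, J]
M: hit
K: miss, evict R, frames [M, Y, J, K]
Hits: 6.

6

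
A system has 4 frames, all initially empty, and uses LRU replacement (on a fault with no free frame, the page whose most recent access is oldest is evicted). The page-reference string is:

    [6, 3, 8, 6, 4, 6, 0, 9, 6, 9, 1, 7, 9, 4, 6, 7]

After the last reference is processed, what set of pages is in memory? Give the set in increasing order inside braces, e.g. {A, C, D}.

{4, 6, 7, 9}

6 → fault, frames (6)
3 → fault, frames (6 3)
8 → fault, frames (6 3 8)
6 → hit
4 → fault, frames (3 8 6 4)
6 → hit
0 → fault, evict 3, frames (8 4 6 0)
9 → fault, evict 8, frames (4 6 0 9)
6 → hit
9 → hit
1 → fault, evict 4, frames (0 6 9 1)
7 → fault, evict 0, frames (6 9 1 7)
9 → hit
4 → fault, evict 6, frames (1 7 9 4)
6 → fault, evict 1, frames (7 9 4 6)
7 → hit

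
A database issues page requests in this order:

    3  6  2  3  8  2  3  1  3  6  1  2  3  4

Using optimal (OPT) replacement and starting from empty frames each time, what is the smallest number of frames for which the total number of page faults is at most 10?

2

f=1: 14 faults
f=2: 10 faults
f=3: 8 faults
f=4: 6 faults
f=5: 6 faults
f=6: 6 faults
Smallest f with faults ≤ 10 is 2.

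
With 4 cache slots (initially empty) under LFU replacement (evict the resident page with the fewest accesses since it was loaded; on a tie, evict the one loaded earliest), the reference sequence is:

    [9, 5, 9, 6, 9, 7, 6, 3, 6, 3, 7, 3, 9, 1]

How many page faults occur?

6

9 -> miss, frames [9]
5 -> miss, frames [9, 5]
9 -> hit
6 -> miss, frames [9, 5, 6]
9 -> hit
7 -> miss, frames [9, 5, 6, 7]
6 -> hit
3 -> miss, evict 5, frames [9, 6, 7, 3]
6 -> hit
3 -> hit
7 -> hit
3 -> hit
9 -> hit
1 -> miss, evict 7, frames [9, 6, 3, 1]
Page faults: 6.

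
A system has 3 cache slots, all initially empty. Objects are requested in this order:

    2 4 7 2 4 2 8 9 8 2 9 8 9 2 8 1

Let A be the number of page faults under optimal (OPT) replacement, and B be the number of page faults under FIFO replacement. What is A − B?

-1

Under OPT: F F F . . . F F . . . . . . . F → 6 faults.
Under FIFO: F F F . . . F F . F . . . . . F → 7 faults.
A − B = 6 − 7 = -1.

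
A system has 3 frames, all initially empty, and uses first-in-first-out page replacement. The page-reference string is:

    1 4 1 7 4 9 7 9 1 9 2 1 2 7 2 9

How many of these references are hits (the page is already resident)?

8

1 -> fault, frames (1)
4 -> fault, frames (1 4)
1 -> hit
7 -> fault, frames (1 4 7)
4 -> hit
9 -> fault, evict 1, frames (4 7 9)
7 -> hit
9 -> hit
1 -> fault, evict 4, frames (7 9 1)
9 -> hit
2 -> fault, evict 7, frames (9 1 2)
1 -> hit
2 -> hit
7 -> fault, evict 9, frames (1 2 7)
2 -> hit
9 -> fault, evict 1, frames (2 7 9)
Hits: 8.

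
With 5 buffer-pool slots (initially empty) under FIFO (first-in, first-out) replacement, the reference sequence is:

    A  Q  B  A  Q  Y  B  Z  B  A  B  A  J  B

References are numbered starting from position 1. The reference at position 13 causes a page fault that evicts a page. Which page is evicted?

pos 1: A → miss, frames [A]
pos 2: Q → miss, frames [A, Q]
pos 3: B → miss, frames [A, Q, B]
pos 4: A → hit
pos 5: Q → hit
pos 6: Y → miss, frames [A, Q, B, Y]
pos 7: B → hit
pos 8: Z → miss, frames [A, Q, B, Y, Z]
pos 9: B → hit
pos 10: A → hit
pos 11: B → hit
pos 12: A → hit
pos 13: J → miss, evict A, frames [Q, B, Y, Z, J]
At position 13, page A is evicted.

A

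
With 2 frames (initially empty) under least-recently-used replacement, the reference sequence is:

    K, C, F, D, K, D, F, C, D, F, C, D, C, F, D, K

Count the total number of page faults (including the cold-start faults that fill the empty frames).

K → fault, frames (K)
C → fault, frames (K C)
F → fault, evict K, frames (C F)
D → fault, evict C, frames (F D)
K → fault, evict F, frames (D K)
D → hit
F → fault, evict K, frames (D F)
C → fault, evict D, frames (F C)
D → fault, evict F, frames (C D)
F → fault, evict C, frames (D F)
C → fault, evict D, frames (F C)
D → fault, evict F, frames (C D)
C → hit
F → fault, evict D, frames (C F)
D → fault, evict C, frames (F D)
K → fault, evict F, frames (D K)
Page faults: 14.

14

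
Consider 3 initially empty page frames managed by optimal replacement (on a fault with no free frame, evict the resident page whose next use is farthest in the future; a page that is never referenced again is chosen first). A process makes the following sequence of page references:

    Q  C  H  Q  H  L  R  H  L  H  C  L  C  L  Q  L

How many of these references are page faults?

Q → fault, frames {Q}
C → fault, frames {Q,C}
H → fault, frames {Q,C,H}
Q → hit
H → hit
L → fault, evict Q, frames {C,H,L}
R → fault, evict C, frames {H,L,R}
H → hit
L → hit
H → hit
C → fault, evict R, frames {H,L,C}
L → hit
C → hit
L → hit
Q → fault, evict C, frames {H,L,Q}
L → hit
Page faults: 7.

7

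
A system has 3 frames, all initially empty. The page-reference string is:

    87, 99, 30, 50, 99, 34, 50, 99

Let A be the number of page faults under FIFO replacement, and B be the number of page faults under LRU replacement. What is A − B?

Under FIFO: F F F F . F . F → 6 faults.
Under LRU: F F F F . F . . → 5 faults.
A − B = 6 − 5 = 1.

1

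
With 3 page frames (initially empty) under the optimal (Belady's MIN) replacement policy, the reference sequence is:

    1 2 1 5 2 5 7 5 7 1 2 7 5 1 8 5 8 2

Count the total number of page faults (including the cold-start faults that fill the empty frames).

7

1 -> fault, frames (1)
2 -> fault, frames (1 2)
1 -> hit
5 -> fault, frames (1 2 5)
2 -> hit
5 -> hit
7 -> fault, evict 2, frames (1 5 7)
5 -> hit
7 -> hit
1 -> hit
2 -> fault, evict 1, frames (5 7 2)
7 -> hit
5 -> hit
1 -> fault, evict 7, frames (5 2 1)
8 -> fault, evict 1, frames (5 2 8)
5 -> hit
8 -> hit
2 -> hit
Page faults: 7.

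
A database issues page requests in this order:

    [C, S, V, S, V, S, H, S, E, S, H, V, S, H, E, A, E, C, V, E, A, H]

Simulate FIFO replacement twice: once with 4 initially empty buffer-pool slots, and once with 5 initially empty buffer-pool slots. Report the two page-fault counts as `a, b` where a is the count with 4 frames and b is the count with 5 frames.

9, 7

4 frames: F F F . . . F . F . . . . . . F . F F . . F → 9 faults.
5 frames: F F F . . . F . F . . . . . . F . F . . . . → 7 faults.
7 < 9: adding a frame reduced faults, as is typical.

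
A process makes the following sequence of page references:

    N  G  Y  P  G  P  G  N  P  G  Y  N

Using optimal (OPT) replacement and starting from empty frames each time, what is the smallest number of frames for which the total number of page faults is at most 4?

4

f=1: 12 faults
f=2: 7 faults
f=3: 5 faults
f=4: 4 faults
Smallest f with faults ≤ 4 is 4.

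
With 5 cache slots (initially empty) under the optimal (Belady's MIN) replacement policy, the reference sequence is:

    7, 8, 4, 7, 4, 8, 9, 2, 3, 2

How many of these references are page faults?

7 → miss, frames (7)
8 → miss, frames (7 8)
4 → miss, frames (7 8 4)
7 → hit
4 → hit
8 → hit
9 → miss, frames (7 8 4 9)
2 → miss, frames (7 8 4 9 2)
3 → miss, evict 9, frames (7 8 4 2 3)
2 → hit
Page faults: 6.

6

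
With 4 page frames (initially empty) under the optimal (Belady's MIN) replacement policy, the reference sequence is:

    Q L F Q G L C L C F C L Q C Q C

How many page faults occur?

5

Q: fault, frames [Q]
L: fault, frames [Q, L]
F: fault, frames [Q, L, F]
Q: hit
G: fault, frames [Q, L, F, G]
L: hit
C: fault, evict G, frames [Q, L, F, C]
L: hit
C: hit
F: hit
C: hit
L: hit
Q: hit
C: hit
Q: hit
C: hit
Page faults: 5.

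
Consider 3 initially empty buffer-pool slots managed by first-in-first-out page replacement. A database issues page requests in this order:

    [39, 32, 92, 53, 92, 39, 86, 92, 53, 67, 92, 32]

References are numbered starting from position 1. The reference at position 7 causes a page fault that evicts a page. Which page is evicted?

pos 1: 39 → fault, frames {39}
pos 2: 32 → fault, frames {39,32}
pos 3: 92 → fault, frames {39,32,92}
pos 4: 53 → fault, evict 39, frames {32,92,53}
pos 5: 92 → hit
pos 6: 39 → fault, evict 32, frames {92,53,39}
pos 7: 86 → fault, evict 92, frames {53,39,86}
At position 7, page 92 is evicted.

92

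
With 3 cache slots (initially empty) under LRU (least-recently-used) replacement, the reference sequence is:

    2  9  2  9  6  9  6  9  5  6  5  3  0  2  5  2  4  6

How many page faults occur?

2 → miss, frames (2)
9 → miss, frames (2 9)
2 → hit
9 → hit
6 → miss, frames (2 9 6)
9 → hit
6 → hit
9 → hit
5 → miss, evict 2, frames (6 9 5)
6 → hit
5 → hit
3 → miss, evict 9, frames (6 5 3)
0 → miss, evict 6, frames (5 3 0)
2 → miss, evict 5, frames (3 0 2)
5 → miss, evict 3, frames (0 2 5)
2 → hit
4 → miss, evict 0, frames (5 2 4)
6 → miss, evict 5, frames (2 4 6)
Page faults: 10.

10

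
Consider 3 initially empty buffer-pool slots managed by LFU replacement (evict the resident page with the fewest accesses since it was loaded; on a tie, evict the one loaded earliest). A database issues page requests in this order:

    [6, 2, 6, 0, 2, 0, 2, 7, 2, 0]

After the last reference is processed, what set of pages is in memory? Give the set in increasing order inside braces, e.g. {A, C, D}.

6 → fault, frames [6]
2 → fault, frames [6, 2]
6 → hit
0 → fault, frames [6, 2, 0]
2 → hit
0 → hit
2 → hit
7 → fault, evict 6, frames [2, 0, 7]
2 → hit
0 → hit

{0, 2, 7}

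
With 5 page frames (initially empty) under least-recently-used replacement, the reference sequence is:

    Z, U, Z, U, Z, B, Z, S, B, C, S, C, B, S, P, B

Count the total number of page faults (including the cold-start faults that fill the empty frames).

6

Z → miss, frames {Z}
U → miss, frames {Z,U}
Z → hit
U → hit
Z → hit
B → miss, frames {U,Z,B}
Z → hit
S → miss, frames {U,B,Z,S}
B → hit
C → miss, frames {U,Z,S,B,C}
S → hit
C → hit
B → hit
S → hit
P → miss, evict U, frames {Z,C,B,S,P}
B → hit
Page faults: 6.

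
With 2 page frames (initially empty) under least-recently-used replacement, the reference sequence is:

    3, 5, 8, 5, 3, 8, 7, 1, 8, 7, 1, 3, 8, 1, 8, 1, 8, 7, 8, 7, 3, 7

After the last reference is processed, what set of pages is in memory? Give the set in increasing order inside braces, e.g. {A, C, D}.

{3, 7}

3 -> fault, frames (3)
5 -> fault, frames (3 5)
8 -> fault, evict 3, frames (5 8)
5 -> hit
3 -> fault, evict 8, frames (5 3)
8 -> fault, evict 5, frames (3 8)
7 -> fault, evict 3, frames (8 7)
1 -> fault, evict 8, frames (7 1)
8 -> fault, evict 7, frames (1 8)
7 -> fault, evict 1, frames (8 7)
1 -> fault, evict 8, frames (7 1)
3 -> fault, evict 7, frames (1 3)
8 -> fault, evict 1, frames (3 8)
1 -> fault, evict 3, frames (8 1)
8 -> hit
1 -> hit
8 -> hit
7 -> fault, evict 1, frames (8 7)
8 -> hit
7 -> hit
3 -> fault, evict 8, frames (7 3)
7 -> hit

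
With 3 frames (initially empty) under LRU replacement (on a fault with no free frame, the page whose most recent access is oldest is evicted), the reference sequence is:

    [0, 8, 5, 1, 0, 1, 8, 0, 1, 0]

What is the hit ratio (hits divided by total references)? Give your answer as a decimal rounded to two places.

0 -> fault, frames (0)
8 -> fault, frames (0 8)
5 -> fault, frames (0 8 5)
1 -> fault, evict 0, frames (8 5 1)
0 -> fault, evict 8, frames (5 1 0)
1 -> hit
8 -> fault, evict 5, frames (0 1 8)
0 -> hit
1 -> hit
0 -> hit
Hits: 4 of 10 references → 4/10 = 0.4000.

0.40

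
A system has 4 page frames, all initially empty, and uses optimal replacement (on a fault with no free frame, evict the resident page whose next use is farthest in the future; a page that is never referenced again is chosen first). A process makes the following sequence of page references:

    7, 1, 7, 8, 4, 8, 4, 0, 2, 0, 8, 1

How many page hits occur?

6

7 -> miss, frames {7}
1 -> miss, frames {7,1}
7 -> hit
8 -> miss, frames {7,1,8}
4 -> miss, frames {7,1,8,4}
8 -> hit
4 -> hit
0 -> miss, evict 4, frames {7,1,8,0}
2 -> miss, evict 7, frames {1,8,0,2}
0 -> hit
8 -> hit
1 -> hit
Hits: 6.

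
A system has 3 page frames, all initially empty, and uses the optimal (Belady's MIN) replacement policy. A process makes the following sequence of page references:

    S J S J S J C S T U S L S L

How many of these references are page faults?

S: miss, frames (S)
J: miss, frames (S J)
S: hit
J: hit
S: hit
J: hit
C: miss, frames (S J C)
S: hit
T: miss, evict C, frames (S J T)
U: miss, evict T, frames (S J U)
S: hit
L: miss, evict U, frames (S J L)
S: hit
L: hit
Page faults: 6.

6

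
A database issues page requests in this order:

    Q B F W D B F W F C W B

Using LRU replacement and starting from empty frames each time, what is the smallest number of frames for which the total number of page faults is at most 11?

2

f=1: 12 faults
f=2: 11 faults
f=3: 10 faults
f=4: 6 faults
f=5: 6 faults
f=6: 6 faults
Smallest f with faults ≤ 11 is 2.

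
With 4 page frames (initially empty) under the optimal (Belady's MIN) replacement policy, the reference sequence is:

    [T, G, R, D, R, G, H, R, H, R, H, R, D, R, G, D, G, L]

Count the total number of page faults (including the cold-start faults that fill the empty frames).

6

T → miss, frames {T}
G → miss, frames {T,G}
R → miss, frames {T,G,R}
D → miss, frames {T,G,R,D}
R → hit
G → hit
H → miss, evict T, frames {G,R,D,H}
R → hit
H → hit
R → hit
H → hit
R → hit
D → hit
R → hit
G → hit
D → hit
G → hit
L → miss, evict H, frames {G,R,D,L}
Page faults: 6.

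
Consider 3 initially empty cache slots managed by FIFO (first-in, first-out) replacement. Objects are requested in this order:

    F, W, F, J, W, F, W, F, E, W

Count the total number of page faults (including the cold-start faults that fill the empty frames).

4

F: fault, frames [F]
W: fault, frames [F, W]
F: hit
J: fault, frames [F, W, J]
W: hit
F: hit
W: hit
F: hit
E: fault, evict F, frames [W, J, E]
W: hit
Page faults: 4.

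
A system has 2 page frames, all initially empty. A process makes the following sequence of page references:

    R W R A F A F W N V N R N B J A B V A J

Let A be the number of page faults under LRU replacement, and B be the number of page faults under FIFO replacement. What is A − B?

Under LRU: F F . F F . . F F F . F . F F F F F F F → 15 faults.
Under FIFO: F F . F F . . F F F . F F F F F F F F F → 16 faults.
A − B = 15 − 16 = -1.

-1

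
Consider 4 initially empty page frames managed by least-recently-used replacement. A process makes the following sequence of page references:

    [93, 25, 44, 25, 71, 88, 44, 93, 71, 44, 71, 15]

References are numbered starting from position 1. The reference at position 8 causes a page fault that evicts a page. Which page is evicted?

25

pos 1: 93: miss, frames (93)
pos 2: 25: miss, frames (93 25)
pos 3: 44: miss, frames (93 25 44)
pos 4: 25: hit
pos 5: 71: miss, frames (93 44 25 71)
pos 6: 88: miss, evict 93, frames (44 25 71 88)
pos 7: 44: hit
pos 8: 93: miss, evict 25, frames (71 88 44 93)
At position 8, page 25 is evicted.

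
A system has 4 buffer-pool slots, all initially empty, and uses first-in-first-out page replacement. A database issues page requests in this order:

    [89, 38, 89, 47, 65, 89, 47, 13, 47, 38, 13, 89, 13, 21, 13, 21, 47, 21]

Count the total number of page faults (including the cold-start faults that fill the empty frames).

8

89 → miss, frames {89}
38 → miss, frames {89,38}
89 → hit
47 → miss, frames {89,38,47}
65 → miss, frames {89,38,47,65}
89 → hit
47 → hit
13 → miss, evict 89, frames {38,47,65,13}
47 → hit
38 → hit
13 → hit
89 → miss, evict 38, frames {47,65,13,89}
13 → hit
21 → miss, evict 47, frames {65,13,89,21}
13 → hit
21 → hit
47 → miss, evict 65, frames {13,89,21,47}
21 → hit
Page faults: 8.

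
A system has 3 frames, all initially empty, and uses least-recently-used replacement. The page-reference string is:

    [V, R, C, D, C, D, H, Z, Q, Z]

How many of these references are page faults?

7

V → miss, frames [V]
R → miss, frames [V, R]
C → miss, frames [V, R, C]
D → miss, evict V, frames [R, C, D]
C → hit
D → hit
H → miss, evict R, frames [C, D, H]
Z → miss, evict C, frames [D, H, Z]
Q → miss, evict D, frames [H, Z, Q]
Z → hit
Page faults: 7.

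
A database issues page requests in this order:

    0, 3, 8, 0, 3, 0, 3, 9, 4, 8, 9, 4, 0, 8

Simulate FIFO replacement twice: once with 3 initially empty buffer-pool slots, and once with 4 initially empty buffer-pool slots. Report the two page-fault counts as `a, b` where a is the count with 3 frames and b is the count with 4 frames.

7, 6

3 frames: F F F . . . . F F . . . F F → 7 faults.
4 frames: F F F . . . . F F . . . F . → 6 faults.
6 < 7: adding a frame reduced faults, as is typical.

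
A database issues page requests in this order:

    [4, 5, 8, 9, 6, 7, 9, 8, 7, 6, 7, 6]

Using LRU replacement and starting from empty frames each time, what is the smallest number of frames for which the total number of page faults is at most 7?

f=1: 12 faults
f=2: 10 faults
f=3: 8 faults
f=4: 6 faults
f=5: 6 faults
f=6: 6 faults
Smallest f with faults ≤ 7 is 4.

4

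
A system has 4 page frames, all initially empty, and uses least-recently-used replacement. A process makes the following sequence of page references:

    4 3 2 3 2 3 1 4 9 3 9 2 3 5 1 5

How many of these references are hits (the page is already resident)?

4: fault, frames [4]
3: fault, frames [4, 3]
2: fault, frames [4, 3, 2]
3: hit
2: hit
3: hit
1: fault, frames [4, 2, 3, 1]
4: hit
9: fault, evict 2, frames [3, 1, 4, 9]
3: hit
9: hit
2: fault, evict 1, frames [4, 3, 9, 2]
3: hit
5: fault, evict 4, frames [9, 2, 3, 5]
1: fault, evict 9, frames [2, 3, 5, 1]
5: hit
Hits: 8.

8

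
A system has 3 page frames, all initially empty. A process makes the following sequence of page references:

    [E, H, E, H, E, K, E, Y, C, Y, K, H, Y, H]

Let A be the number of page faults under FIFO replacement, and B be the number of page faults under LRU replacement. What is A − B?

-1

Under FIFO: F F . . . F . F F . . F . . → 6 faults.
Under LRU: F F . . . F . F F . F F . . → 7 faults.
A − B = 6 − 7 = -1.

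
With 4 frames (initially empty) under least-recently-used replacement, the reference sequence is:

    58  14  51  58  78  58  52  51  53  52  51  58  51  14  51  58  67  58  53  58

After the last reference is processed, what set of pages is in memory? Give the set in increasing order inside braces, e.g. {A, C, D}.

58: fault, frames (58)
14: fault, frames (58 14)
51: fault, frames (58 14 51)
58: hit
78: fault, frames (14 51 58 78)
58: hit
52: fault, evict 14, frames (51 78 58 52)
51: hit
53: fault, evict 78, frames (58 52 51 53)
52: hit
51: hit
58: hit
51: hit
14: fault, evict 53, frames (52 58 51 14)
51: hit
58: hit
67: fault, evict 52, frames (14 51 58 67)
58: hit
53: fault, evict 14, frames (51 67 58 53)
58: hit

{51, 53, 58, 67}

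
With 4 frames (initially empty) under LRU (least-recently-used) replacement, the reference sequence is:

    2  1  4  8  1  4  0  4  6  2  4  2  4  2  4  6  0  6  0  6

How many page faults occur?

7

2 -> miss, frames {2}
1 -> miss, frames {2,1}
4 -> miss, frames {2,1,4}
8 -> miss, frames {2,1,4,8}
1 -> hit
4 -> hit
0 -> miss, evict 2, frames {8,1,4,0}
4 -> hit
6 -> miss, evict 8, frames {1,0,4,6}
2 -> miss, evict 1, frames {0,4,6,2}
4 -> hit
2 -> hit
4 -> hit
2 -> hit
4 -> hit
6 -> hit
0 -> hit
6 -> hit
0 -> hit
6 -> hit
Page faults: 7.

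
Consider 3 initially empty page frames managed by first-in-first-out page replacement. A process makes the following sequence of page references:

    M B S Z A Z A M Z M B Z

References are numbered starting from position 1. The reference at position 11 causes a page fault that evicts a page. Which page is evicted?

pos 1: M → fault, frames [M]
pos 2: B → fault, frames [M, B]
pos 3: S → fault, frames [M, B, S]
pos 4: Z → fault, evict M, frames [B, S, Z]
pos 5: A → fault, evict B, frames [S, Z, A]
pos 6: Z → hit
pos 7: A → hit
pos 8: M → fault, evict S, frames [Z, A, M]
pos 9: Z → hit
pos 10: M → hit
pos 11: B → fault, evict Z, frames [A, M, B]
At position 11, page Z is evicted.

Z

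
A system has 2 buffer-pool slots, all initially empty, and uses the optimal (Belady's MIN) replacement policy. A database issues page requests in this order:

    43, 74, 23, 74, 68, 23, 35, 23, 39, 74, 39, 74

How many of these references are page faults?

43 -> fault, frames {43}
74 -> fault, frames {43,74}
23 -> fault, evict 43, frames {74,23}
74 -> hit
68 -> fault, evict 74, frames {23,68}
23 -> hit
35 -> fault, evict 68, frames {23,35}
23 -> hit
39 -> fault, evict 35, frames {23,39}
74 -> fault, evict 23, frames {39,74}
39 -> hit
74 -> hit
Page faults: 7.

7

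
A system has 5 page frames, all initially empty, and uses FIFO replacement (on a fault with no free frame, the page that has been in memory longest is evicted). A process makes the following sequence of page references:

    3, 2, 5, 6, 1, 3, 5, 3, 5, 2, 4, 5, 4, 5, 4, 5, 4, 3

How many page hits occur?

3: fault, frames [3]
2: fault, frames [3, 2]
5: fault, frames [3, 2, 5]
6: fault, frames [3, 2, 5, 6]
1: fault, frames [3, 2, 5, 6, 1]
3: hit
5: hit
3: hit
5: hit
2: hit
4: fault, evict 3, frames [2, 5, 6, 1, 4]
5: hit
4: hit
5: hit
4: hit
5: hit
4: hit
3: fault, evict 2, frames [5, 6, 1, 4, 3]
Hits: 11.

11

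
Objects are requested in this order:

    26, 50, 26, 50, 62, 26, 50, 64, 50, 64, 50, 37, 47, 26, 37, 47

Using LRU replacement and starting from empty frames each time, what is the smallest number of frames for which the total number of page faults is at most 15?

2

f=1: 16 faults
f=2: 11 faults
f=3: 7 faults
f=4: 7 faults
f=5: 6 faults
f=6: 6 faults
Smallest f with faults ≤ 15 is 2.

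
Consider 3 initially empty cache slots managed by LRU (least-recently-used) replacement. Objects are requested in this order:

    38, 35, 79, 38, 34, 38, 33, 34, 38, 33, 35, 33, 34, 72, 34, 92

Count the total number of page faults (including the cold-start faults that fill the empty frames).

9

38 → fault, frames (38)
35 → fault, frames (38 35)
79 → fault, frames (38 35 79)
38 → hit
34 → fault, evict 35, frames (79 38 34)
38 → hit
33 → fault, evict 79, frames (34 38 33)
34 → hit
38 → hit
33 → hit
35 → fault, evict 34, frames (38 33 35)
33 → hit
34 → fault, evict 38, frames (35 33 34)
72 → fault, evict 35, frames (33 34 72)
34 → hit
92 → fault, evict 33, frames (72 34 92)
Page faults: 9.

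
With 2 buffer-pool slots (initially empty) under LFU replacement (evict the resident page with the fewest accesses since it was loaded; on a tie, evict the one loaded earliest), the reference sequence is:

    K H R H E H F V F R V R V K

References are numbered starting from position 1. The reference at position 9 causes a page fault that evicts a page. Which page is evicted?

V

pos 1: K → fault, frames [K]
pos 2: H → fault, frames [K, H]
pos 3: R → fault, evict K, frames [H, R]
pos 4: H → hit
pos 5: E → fault, evict R, frames [H, E]
pos 6: H → hit
pos 7: F → fault, evict E, frames [H, F]
pos 8: V → fault, evict F, frames [H, V]
pos 9: F → fault, evict V, frames [H, F]
At position 9, page V is evicted.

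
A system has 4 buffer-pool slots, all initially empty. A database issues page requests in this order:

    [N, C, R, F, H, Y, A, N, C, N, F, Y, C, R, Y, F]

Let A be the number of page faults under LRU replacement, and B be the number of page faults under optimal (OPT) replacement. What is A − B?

Under LRU: F F F F F F F F F . F F . F . . → 12 faults.
Under OPT: F F F F F F F . . . . F . F . . → 9 faults.
A − B = 12 − 9 = 3.

3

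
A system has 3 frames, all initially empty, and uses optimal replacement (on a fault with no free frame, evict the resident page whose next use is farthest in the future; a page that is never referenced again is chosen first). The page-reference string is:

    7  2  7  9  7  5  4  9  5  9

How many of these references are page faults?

7 → miss, frames [7]
2 → miss, frames [7, 2]
7 → hit
9 → miss, frames [7, 2, 9]
7 → hit
5 → miss, evict 2, frames [7, 9, 5]
4 → miss, evict 7, frames [9, 5, 4]
9 → hit
5 → hit
9 → hit
Page faults: 5.

5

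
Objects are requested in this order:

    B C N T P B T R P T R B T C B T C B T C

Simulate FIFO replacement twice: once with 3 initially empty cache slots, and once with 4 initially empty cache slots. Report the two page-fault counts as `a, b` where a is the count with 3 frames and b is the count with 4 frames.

10, 9

3 frames: F F F F F F . F . F . . . F F . . . . . → 10 faults.
4 frames: F F F F F F . F . . . . . F . F . . . . → 9 faults.
9 < 10: adding a frame reduced faults, as is typical.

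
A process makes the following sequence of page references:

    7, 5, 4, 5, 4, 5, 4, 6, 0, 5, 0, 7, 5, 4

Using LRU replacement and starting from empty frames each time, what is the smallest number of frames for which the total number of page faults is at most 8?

3

f=1: 14 faults
f=2: 9 faults
f=3: 8 faults
f=4: 7 faults
f=5: 5 faults
Smallest f with faults ≤ 8 is 3.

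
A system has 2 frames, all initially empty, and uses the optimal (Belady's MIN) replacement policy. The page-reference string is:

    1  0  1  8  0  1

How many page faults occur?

4

1 -> fault, frames [1]
0 -> fault, frames [1, 0]
1 -> hit
8 -> fault, evict 1, frames [0, 8]
0 -> hit
1 -> fault, evict 8, frames [0, 1]
Page faults: 4.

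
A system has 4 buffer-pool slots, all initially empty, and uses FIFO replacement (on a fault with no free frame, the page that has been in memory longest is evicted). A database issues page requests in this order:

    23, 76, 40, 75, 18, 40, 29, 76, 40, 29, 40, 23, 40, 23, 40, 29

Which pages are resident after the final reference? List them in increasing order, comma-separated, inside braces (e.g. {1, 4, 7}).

23: miss, frames (23)
76: miss, frames (23 76)
40: miss, frames (23 76 40)
75: miss, frames (23 76 40 75)
18: miss, evict 23, frames (76 40 75 18)
40: hit
29: miss, evict 76, frames (40 75 18 29)
76: miss, evict 40, frames (75 18 29 76)
40: miss, evict 75, frames (18 29 76 40)
29: hit
40: hit
23: miss, evict 18, frames (29 76 40 23)
40: hit
23: hit
40: hit
29: hit

{23, 29, 40, 76}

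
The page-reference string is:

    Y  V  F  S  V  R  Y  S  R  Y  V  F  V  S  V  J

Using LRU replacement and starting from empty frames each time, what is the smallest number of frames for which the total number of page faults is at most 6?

5

f=1: 16 faults
f=2: 14 faults
f=3: 11 faults
f=4: 9 faults
f=5: 6 faults
f=6: 6 faults
Smallest f with faults ≤ 6 is 5.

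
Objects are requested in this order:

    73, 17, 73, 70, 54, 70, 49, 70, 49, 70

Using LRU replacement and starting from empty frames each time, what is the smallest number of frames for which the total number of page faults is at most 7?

2

f=1: 10 faults
f=2: 5 faults
f=3: 5 faults
f=4: 5 faults
f=5: 5 faults
Smallest f with faults ≤ 7 is 2.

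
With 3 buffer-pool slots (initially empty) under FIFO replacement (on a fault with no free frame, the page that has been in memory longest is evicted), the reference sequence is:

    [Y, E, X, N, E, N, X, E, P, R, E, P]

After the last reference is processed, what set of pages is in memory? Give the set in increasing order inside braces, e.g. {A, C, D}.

{E, P, R}

Y: fault, frames {Y}
E: fault, frames {Y,E}
X: fault, frames {Y,E,X}
N: fault, evict Y, frames {E,X,N}
E: hit
N: hit
X: hit
E: hit
P: fault, evict E, frames {X,N,P}
R: fault, evict X, frames {N,P,R}
E: fault, evict N, frames {P,R,E}
P: hit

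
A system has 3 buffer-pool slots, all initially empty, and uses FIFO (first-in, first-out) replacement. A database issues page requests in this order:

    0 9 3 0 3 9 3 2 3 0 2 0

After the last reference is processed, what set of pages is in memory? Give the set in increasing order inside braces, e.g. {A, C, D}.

{0, 2, 3}

0 -> fault, frames {0}
9 -> fault, frames {0,9}
3 -> fault, frames {0,9,3}
0 -> hit
3 -> hit
9 -> hit
3 -> hit
2 -> fault, evict 0, frames {9,3,2}
3 -> hit
0 -> fault, evict 9, frames {3,2,0}
2 -> hit
0 -> hit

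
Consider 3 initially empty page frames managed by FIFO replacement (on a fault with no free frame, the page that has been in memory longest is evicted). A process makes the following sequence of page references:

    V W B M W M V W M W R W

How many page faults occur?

7

V: miss, frames [V]
W: miss, frames [V, W]
B: miss, frames [V, W, B]
M: miss, evict V, frames [W, B, M]
W: hit
M: hit
V: miss, evict W, frames [B, M, V]
W: miss, evict B, frames [M, V, W]
M: hit
W: hit
R: miss, evict M, frames [V, W, R]
W: hit
Page faults: 7.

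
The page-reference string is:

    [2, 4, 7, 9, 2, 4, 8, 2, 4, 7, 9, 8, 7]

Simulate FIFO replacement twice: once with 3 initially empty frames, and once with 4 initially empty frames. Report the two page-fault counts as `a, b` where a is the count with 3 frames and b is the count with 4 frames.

9, 10

3 frames: F F F F F F F . . F F . . → 9 faults.
4 frames: F F F F . . F F F F F F . → 10 faults.
10 > 9: adding a frame increased faults — Belady's anomaly.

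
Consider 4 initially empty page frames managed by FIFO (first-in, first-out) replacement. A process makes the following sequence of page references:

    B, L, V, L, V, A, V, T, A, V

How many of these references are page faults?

5

B → miss, frames {B}
L → miss, frames {B,L}
V → miss, frames {B,L,V}
L → hit
V → hit
A → miss, frames {B,L,V,A}
V → hit
T → miss, evict B, frames {L,V,A,T}
A → hit
V → hit
Page faults: 5.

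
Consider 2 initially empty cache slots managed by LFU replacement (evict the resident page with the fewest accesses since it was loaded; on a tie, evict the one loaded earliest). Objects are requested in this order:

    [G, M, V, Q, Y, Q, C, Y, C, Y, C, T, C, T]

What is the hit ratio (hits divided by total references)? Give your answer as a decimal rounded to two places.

0.07

G → miss, frames [G]
M → miss, frames [G, M]
V → miss, evict G, frames [M, V]
Q → miss, evict M, frames [V, Q]
Y → miss, evict V, frames [Q, Y]
Q → hit
C → miss, evict Y, frames [Q, C]
Y → miss, evict C, frames [Q, Y]
C → miss, evict Y, frames [Q, C]
Y → miss, evict C, frames [Q, Y]
C → miss, evict Y, frames [Q, C]
T → miss, evict C, frames [Q, T]
C → miss, evict T, frames [Q, C]
T → miss, evict C, frames [Q, T]
Hits: 1 of 14 references → 1/14 = 0.0714.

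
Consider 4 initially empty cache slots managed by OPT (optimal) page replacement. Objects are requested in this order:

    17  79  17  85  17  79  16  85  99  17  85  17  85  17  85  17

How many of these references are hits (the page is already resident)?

17 → fault, frames (17)
79 → fault, frames (17 79)
17 → hit
85 → fault, frames (17 79 85)
17 → hit
79 → hit
16 → fault, frames (17 79 85 16)
85 → hit
99 → fault, evict 16, frames (17 79 85 99)
17 → hit
85 → hit
17 → hit
85 → hit
17 → hit
85 → hit
17 → hit
Hits: 11.

11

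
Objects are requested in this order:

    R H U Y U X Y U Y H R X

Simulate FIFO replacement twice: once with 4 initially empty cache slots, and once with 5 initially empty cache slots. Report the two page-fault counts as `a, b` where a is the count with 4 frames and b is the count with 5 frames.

6, 5

4 frames: F F F F . F . . . . F . → 6 faults.
5 frames: F F F F . F . . . . . . → 5 faults.
5 < 6: adding a frame reduced faults, as is typical.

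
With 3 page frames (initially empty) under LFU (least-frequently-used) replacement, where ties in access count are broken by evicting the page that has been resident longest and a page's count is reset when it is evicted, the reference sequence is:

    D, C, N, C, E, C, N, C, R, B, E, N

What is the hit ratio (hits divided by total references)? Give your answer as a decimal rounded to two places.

0.42

D → fault, frames (D)
C → fault, frames (D C)
N → fault, frames (D C N)
C → hit
E → fault, evict D, frames (C N E)
C → hit
N → hit
C → hit
R → fault, evict E, frames (C N R)
B → fault, evict R, frames (C N B)
E → fault, evict B, frames (C N E)
N → hit
Hits: 5 of 12 references → 5/12 = 0.4167.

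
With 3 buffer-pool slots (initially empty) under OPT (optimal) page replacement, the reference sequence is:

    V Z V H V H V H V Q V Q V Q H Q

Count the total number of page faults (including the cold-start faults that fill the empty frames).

4

V -> fault, frames (V)
Z -> fault, frames (V Z)
V -> hit
H -> fault, frames (V Z H)
V -> hit
H -> hit
V -> hit
H -> hit
V -> hit
Q -> fault, evict Z, frames (V H Q)
V -> hit
Q -> hit
V -> hit
Q -> hit
H -> hit
Q -> hit
Page faults: 4.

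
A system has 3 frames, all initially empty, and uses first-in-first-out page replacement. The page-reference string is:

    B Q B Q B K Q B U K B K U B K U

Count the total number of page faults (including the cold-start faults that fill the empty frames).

B -> fault, frames (B)
Q -> fault, frames (B Q)
B -> hit
Q -> hit
B -> hit
K -> fault, frames (B Q K)
Q -> hit
B -> hit
U -> fault, evict B, frames (Q K U)
K -> hit
B -> fault, evict Q, frames (K U B)
K -> hit
U -> hit
B -> hit
K -> hit
U -> hit
Page faults: 5.

5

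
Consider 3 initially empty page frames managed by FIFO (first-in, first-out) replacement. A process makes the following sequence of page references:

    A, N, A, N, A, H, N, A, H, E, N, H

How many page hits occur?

A: miss, frames (A)
N: miss, frames (A N)
A: hit
N: hit
A: hit
H: miss, frames (A N H)
N: hit
A: hit
H: hit
E: miss, evict A, frames (N H E)
N: hit
H: hit
Hits: 8.

8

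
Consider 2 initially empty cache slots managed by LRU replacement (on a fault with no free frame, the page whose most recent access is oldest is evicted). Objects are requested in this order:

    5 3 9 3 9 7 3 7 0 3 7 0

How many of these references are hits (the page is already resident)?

3

5 -> miss, frames (5)
3 -> miss, frames (5 3)
9 -> miss, evict 5, frames (3 9)
3 -> hit
9 -> hit
7 -> miss, evict 3, frames (9 7)
3 -> miss, evict 9, frames (7 3)
7 -> hit
0 -> miss, evict 3, frames (7 0)
3 -> miss, evict 7, frames (0 3)
7 -> miss, evict 0, frames (3 7)
0 -> miss, evict 3, frames (7 0)
Hits: 3.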